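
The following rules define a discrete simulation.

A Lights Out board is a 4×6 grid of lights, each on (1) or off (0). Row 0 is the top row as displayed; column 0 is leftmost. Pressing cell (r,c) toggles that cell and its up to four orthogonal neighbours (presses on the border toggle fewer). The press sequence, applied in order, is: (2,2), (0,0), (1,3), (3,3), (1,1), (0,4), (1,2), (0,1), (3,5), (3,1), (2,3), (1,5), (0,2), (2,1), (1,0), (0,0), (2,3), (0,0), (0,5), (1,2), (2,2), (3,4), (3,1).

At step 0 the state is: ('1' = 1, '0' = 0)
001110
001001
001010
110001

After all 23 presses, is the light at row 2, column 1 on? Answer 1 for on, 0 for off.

t=0: 001110
001001
001010
110001
t=1: 001110
000001
010110
111001
t=2: 111110
100001
010110
111001
t=3: 111010
101111
010010
111001
t=4: 111010
101111
010110
110111
t=5: 101010
010111
000110
110111
t=6: 101101
010101
000110
110111
t=7: 100101
001001
001110
110111
t=8: 011101
011001
001110
110111
t=9: 011101
011001
001111
110100
t=10: 011101
011001
011111
001100
t=11: 011101
011101
010001
001000
t=12: 011100
011110
010000
001000
t=13: 000000
010110
010000
001000
t=14: 000000
000110
101000
011000
t=15: 100000
110110
001000
011000
t=16: 010000
010110
001000
011000
t=17: 010000
010010
000110
011100
t=18: 100000
110010
000110
011100
t=19: 100011
110011
000110
011100
t=20: 101011
101111
001110
011100
t=21: 101011
100111
010010
010100
t=22: 101011
100111
010000
010011
t=23: 101011
100111
000000
101011

0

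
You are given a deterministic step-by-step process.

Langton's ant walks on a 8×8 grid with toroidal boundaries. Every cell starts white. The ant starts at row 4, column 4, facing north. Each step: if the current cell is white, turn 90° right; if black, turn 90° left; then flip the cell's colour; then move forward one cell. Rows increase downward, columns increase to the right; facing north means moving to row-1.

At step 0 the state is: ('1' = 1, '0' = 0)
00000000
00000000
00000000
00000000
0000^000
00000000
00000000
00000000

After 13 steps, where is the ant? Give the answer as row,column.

4,3

t=0: 00000000
00000000
00000000
00000000
0000^000
00000000
00000000
00000000
t=1: 00000000
00000000
00000000
00000000
00001>00
00000000
00000000
00000000
t=2: 00000000
00000000
00000000
00000000
00001100
00000v00
00000000
00000000
t=3: 00000000
00000000
00000000
00000000
00001100
0000<100
00000000
00000000
t=4: 00000000
00000000
00000000
00000000
0000^100
00001100
00000000
00000000
t=5: 00000000
00000000
00000000
00000000
000<0100
00001100
00000000
00000000
t=6: 00000000
00000000
00000000
000^0000
00010100
00001100
00000000
00000000
t=7: 00000000
00000000
00000000
0001>000
00010100
00001100
00000000
00000000
t=8: 00000000
00000000
00000000
00011000
0001v100
00001100
00000000
00000000
t=9: 00000000
00000000
00000000
00011000
000<1100
00001100
00000000
00000000
t=10: 00000000
00000000
00000000
00011000
00001100
000v1100
00000000
00000000
t=11: 00000000
00000000
00000000
00011000
00001100
00<11100
00000000
00000000
t=12: 00000000
00000000
00000000
00011000
00^01100
00111100
00000000
00000000
t=13: 00000000
00000000
00000000
00011000
001>1100
00111100
00000000
00000000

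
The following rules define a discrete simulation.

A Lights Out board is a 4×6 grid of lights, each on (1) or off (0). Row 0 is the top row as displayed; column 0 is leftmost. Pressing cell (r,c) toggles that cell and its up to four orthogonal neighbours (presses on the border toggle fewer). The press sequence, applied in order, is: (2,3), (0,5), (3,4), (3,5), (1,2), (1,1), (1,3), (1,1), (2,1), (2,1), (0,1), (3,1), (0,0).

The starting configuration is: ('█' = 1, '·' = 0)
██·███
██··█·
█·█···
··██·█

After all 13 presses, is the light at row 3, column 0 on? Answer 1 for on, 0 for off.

1

step 0: ██·███
██··█·
█·█···
··██·█
step 1: ██·███
██·██·
█··██·
··█··█
step 2: ██·█··
██·███
█··██·
··█··█
step 3: ██·█··
██·███
█··█··
··███·
step 4: ██·█··
██·███
█··█·█
··██·█
step 5: ████··
█·█·██
█·██·█
··██·█
step 6: █·██··
·█··██
████·█
··██·█
step 7: █·█···
·███·█
███··█
··██·█
step 8: ███···
█··█·█
█·█··█
··██·█
step 9: ███···
██·█·█
·█···█
·███·█
step 10: ███···
█··█·█
█·█··█
··██·█
step 11: ······
██·█·█
█·█··█
··██·█
step 12: ······
██·█·█
███··█
██·█·█
step 13: ██····
·█·█·█
███··█
██·█·█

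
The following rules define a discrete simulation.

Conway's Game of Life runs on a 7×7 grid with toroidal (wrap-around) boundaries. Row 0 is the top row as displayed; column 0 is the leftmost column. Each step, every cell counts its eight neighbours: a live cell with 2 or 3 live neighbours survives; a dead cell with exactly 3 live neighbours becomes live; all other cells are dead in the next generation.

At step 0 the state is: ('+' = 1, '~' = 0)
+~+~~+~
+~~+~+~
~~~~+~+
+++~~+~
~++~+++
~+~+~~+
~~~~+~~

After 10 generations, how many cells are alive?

14

gen 0: +~+~~+~
+~~+~+~
~~~~+~+
+++~~+~
~++~+++
~+~+~~+
~~~~+~~
gen 1: ~+~+~+~
++~+~+~
~~+++~~
~~+~~~~
~~~~+~~
~+~+~~+
+++++++
gen 2: ~~~~~~~
++~~~++
~~~~+~~
~~+~+~~
~~++~~~
~+~~~~+
~~~~~~~
gen 3: +~~~~~+
+~~~~++
++~++~+
~~+~+~~
~+++~~~
~~+~~~~
~~~~~~~
gen 4: +~~~~+~
~~~~+~~
~++++~~
~~~~++~
~+~~~~~
~+++~~~
~~~~~~~
gen 5: ~~~~~~~
~++~++~
~~+~~~~
~+~~++~
~+~++~~
~++~~~~
~++~~~~
gen 6: ~~~+~~~
~+++~~~
~~+~~~~
~+~~++~
++~+++~
+~~~~~~
~++~~~~
gen 7: ~~~+~~~
~+~+~~~
~~~~+~~
++~~~++
++++~+~
+~~++~+
~++~~~~
gen 8: ~+~+~~~
~~+++~~
~++~+++
~~~+~+~
~~~+~~~
~~~~+++
+++~+~~
gen 9: +~~~~~~
+~~~~~~
~+~~~~+
~~~+~++
~~~+~~+
+++~+++
+++~+~+
gen 10: ~~~~~~~
++~~~~+
~~~~~++
~~+~+++
~+~+~~~
~~~~+~~
~~+~+~~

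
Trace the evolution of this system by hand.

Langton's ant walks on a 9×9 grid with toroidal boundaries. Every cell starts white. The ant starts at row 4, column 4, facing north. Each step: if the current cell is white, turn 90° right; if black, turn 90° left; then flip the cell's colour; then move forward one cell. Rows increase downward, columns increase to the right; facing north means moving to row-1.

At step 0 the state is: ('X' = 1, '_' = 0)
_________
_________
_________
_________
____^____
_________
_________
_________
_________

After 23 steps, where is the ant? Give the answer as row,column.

[0] _________
_________
_________
_________
____^____
_________
_________
_________
_________
[1] _________
_________
_________
_________
____X>___
_________
_________
_________
_________
[2] _________
_________
_________
_________
____XX___
_____v___
_________
_________
_________
[3] _________
_________
_________
_________
____XX___
____<X___
_________
_________
_________
[4] _________
_________
_________
_________
____^X___
____XX___
_________
_________
_________
[5] _________
_________
_________
_________
___<_X___
____XX___
_________
_________
_________
[6] _________
_________
_________
___^_____
___X_X___
____XX___
_________
_________
_________
[7] _________
_________
_________
___X>____
___X_X___
____XX___
_________
_________
_________
[8] _________
_________
_________
___XX____
___XvX___
____XX___
_________
_________
_________
[9] _________
_________
_________
___XX____
___<XX___
____XX___
_________
_________
_________
[10] _________
_________
_________
___XX____
____XX___
___vXX___
_________
_________
_________
[11] _________
_________
_________
___XX____
____XX___
__<XXX___
_________
_________
_________
[12] _________
_________
_________
___XX____
__^_XX___
__XXXX___
_________
_________
_________
[13] _________
_________
_________
___XX____
__X>XX___
__XXXX___
_________
_________
_________
[14] _________
_________
_________
___XX____
__XXXX___
__XvXX___
_________
_________
_________
[15] _________
_________
_________
___XX____
__XXXX___
__X_>X___
_________
_________
_________
[16] _________
_________
_________
___XX____
__XX^X___
__X__X___
_________
_________
_________
[17] _________
_________
_________
___XX____
__X<_X___
__X__X___
_________
_________
_________
[18] _________
_________
_________
___XX____
__X__X___
__Xv_X___
_________
_________
_________
[19] _________
_________
_________
___XX____
__X__X___
__<X_X___
_________
_________
_________
[20] _________
_________
_________
___XX____
__X__X___
___X_X___
__v______
_________
_________
[21] _________
_________
_________
___XX____
__X__X___
___X_X___
_<X______
_________
_________
[22] _________
_________
_________
___XX____
__X__X___
_^_X_X___
_XX______
_________
_________
[23] _________
_________
_________
___XX____
__X__X___
_X>X_X___
_XX______
_________
_________

5,2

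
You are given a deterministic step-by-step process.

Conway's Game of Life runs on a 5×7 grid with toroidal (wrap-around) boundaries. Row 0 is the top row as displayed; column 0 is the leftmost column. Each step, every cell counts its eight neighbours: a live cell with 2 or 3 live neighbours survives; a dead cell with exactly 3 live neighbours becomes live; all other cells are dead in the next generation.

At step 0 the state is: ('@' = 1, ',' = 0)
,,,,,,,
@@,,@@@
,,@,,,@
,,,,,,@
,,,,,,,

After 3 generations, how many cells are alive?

gen 0: ,,,,,,,
@@,,@@@
,,@,,,@
,,,,,,@
,,,,,,,
gen 1: @,,,,@@
@@,,,@@
,@,,,,,
,,,,,,,
,,,,,,,
gen 2: ,@,,,@,
,@,,,@,
,@,,,,@
,,,,,,,
,,,,,,@
gen 3: @,,,,@@
,@@,,@@
@,,,,,,
@,,,,,,
,,,,,,,

9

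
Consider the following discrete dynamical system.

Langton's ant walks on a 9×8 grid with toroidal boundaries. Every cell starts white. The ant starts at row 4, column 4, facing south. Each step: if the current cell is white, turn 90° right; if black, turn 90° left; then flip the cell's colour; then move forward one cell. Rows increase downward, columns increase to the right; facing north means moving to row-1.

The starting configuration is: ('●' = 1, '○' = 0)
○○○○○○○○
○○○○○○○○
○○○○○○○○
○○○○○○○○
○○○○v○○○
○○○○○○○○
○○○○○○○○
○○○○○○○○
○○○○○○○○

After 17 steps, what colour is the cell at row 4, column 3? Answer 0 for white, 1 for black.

1

0) ○○○○○○○○
○○○○○○○○
○○○○○○○○
○○○○○○○○
○○○○v○○○
○○○○○○○○
○○○○○○○○
○○○○○○○○
○○○○○○○○
1) ○○○○○○○○
○○○○○○○○
○○○○○○○○
○○○○○○○○
○○○<●○○○
○○○○○○○○
○○○○○○○○
○○○○○○○○
○○○○○○○○
2) ○○○○○○○○
○○○○○○○○
○○○○○○○○
○○○^○○○○
○○○●●○○○
○○○○○○○○
○○○○○○○○
○○○○○○○○
○○○○○○○○
3) ○○○○○○○○
○○○○○○○○
○○○○○○○○
○○○●>○○○
○○○●●○○○
○○○○○○○○
○○○○○○○○
○○○○○○○○
○○○○○○○○
4) ○○○○○○○○
○○○○○○○○
○○○○○○○○
○○○●●○○○
○○○●v○○○
○○○○○○○○
○○○○○○○○
○○○○○○○○
○○○○○○○○
5) ○○○○○○○○
○○○○○○○○
○○○○○○○○
○○○●●○○○
○○○●○>○○
○○○○○○○○
○○○○○○○○
○○○○○○○○
○○○○○○○○
6) ○○○○○○○○
○○○○○○○○
○○○○○○○○
○○○●●○○○
○○○●○●○○
○○○○○v○○
○○○○○○○○
○○○○○○○○
○○○○○○○○
7) ○○○○○○○○
○○○○○○○○
○○○○○○○○
○○○●●○○○
○○○●○●○○
○○○○<●○○
○○○○○○○○
○○○○○○○○
○○○○○○○○
8) ○○○○○○○○
○○○○○○○○
○○○○○○○○
○○○●●○○○
○○○●^●○○
○○○○●●○○
○○○○○○○○
○○○○○○○○
○○○○○○○○
9) ○○○○○○○○
○○○○○○○○
○○○○○○○○
○○○●●○○○
○○○●●>○○
○○○○●●○○
○○○○○○○○
○○○○○○○○
○○○○○○○○
10) ○○○○○○○○
○○○○○○○○
○○○○○○○○
○○○●●^○○
○○○●●○○○
○○○○●●○○
○○○○○○○○
○○○○○○○○
○○○○○○○○
11) ○○○○○○○○
○○○○○○○○
○○○○○○○○
○○○●●●>○
○○○●●○○○
○○○○●●○○
○○○○○○○○
○○○○○○○○
○○○○○○○○
12) ○○○○○○○○
○○○○○○○○
○○○○○○○○
○○○●●●●○
○○○●●○v○
○○○○●●○○
○○○○○○○○
○○○○○○○○
○○○○○○○○
13) ○○○○○○○○
○○○○○○○○
○○○○○○○○
○○○●●●●○
○○○●●<●○
○○○○●●○○
○○○○○○○○
○○○○○○○○
○○○○○○○○
14) ○○○○○○○○
○○○○○○○○
○○○○○○○○
○○○●●^●○
○○○●●●●○
○○○○●●○○
○○○○○○○○
○○○○○○○○
○○○○○○○○
15) ○○○○○○○○
○○○○○○○○
○○○○○○○○
○○○●<○●○
○○○●●●●○
○○○○●●○○
○○○○○○○○
○○○○○○○○
○○○○○○○○
16) ○○○○○○○○
○○○○○○○○
○○○○○○○○
○○○●○○●○
○○○●v●●○
○○○○●●○○
○○○○○○○○
○○○○○○○○
○○○○○○○○
17) ○○○○○○○○
○○○○○○○○
○○○○○○○○
○○○●○○●○
○○○●○>●○
○○○○●●○○
○○○○○○○○
○○○○○○○○
○○○○○○○○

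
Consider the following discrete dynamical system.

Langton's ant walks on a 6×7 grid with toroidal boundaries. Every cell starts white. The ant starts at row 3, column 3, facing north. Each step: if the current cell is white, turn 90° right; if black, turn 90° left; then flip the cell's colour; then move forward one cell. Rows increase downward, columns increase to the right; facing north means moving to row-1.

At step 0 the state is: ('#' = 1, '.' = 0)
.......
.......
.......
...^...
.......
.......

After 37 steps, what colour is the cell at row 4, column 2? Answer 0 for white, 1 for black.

0

gen 0: .......
.......
.......
...^...
.......
.......
gen 1: .......
.......
.......
...#>..
.......
.......
gen 2: .......
.......
.......
...##..
....v..
.......
gen 3: .......
.......
.......
...##..
...<#..
.......
gen 4: .......
.......
.......
...^#..
...##..
.......
gen 5: .......
.......
.......
..<.#..
...##..
.......
gen 6: .......
.......
..^....
..#.#..
...##..
.......
gen 7: .......
.......
..#>...
..#.#..
...##..
.......
gen 8: .......
.......
..##...
..#v#..
...##..
.......
gen 9: .......
.......
..##...
..<##..
...##..
.......
gen 10: .......
.......
..##...
...##..
..v##..
.......
gen 11: .......
.......
..##...
...##..
.<###..
.......
gen 12: .......
.......
..##...
.^.##..
.####..
.......
gen 13: .......
.......
..##...
.#>##..
.####..
.......
gen 14: .......
.......
..##...
.####..
.#v##..
.......
gen 15: .......
.......
..##...
.####..
.#.>#..
.......
gen 16: .......
.......
..##...
.##^#..
.#..#..
.......
gen 17: .......
.......
..##...
.#<.#..
.#..#..
.......
gen 18: .......
.......
..##...
.#..#..
.#v.#..
.......
gen 19: .......
.......
..##...
.#..#..
.<#.#..
.......
gen 20: .......
.......
..##...
.#..#..
..#.#..
.v.....
gen 21: .......
.......
..##...
.#..#..
..#.#..
<#.....
gen 22: .......
.......
..##...
.#..#..
^.#.#..
##.....
gen 23: .......
.......
..##...
.#..#..
#>#.#..
##.....
gen 24: .......
.......
..##...
.#..#..
###.#..
#v.....
gen 25: .......
.......
..##...
.#..#..
###.#..
#.>....
gen 26: ..v....
.......
..##...
.#..#..
###.#..
#.#....
gen 27: .<#....
.......
..##...
.#..#..
###.#..
#.#....
gen 28: .##....
.......
..##...
.#..#..
###.#..
#^#....
gen 29: .##....
.......
..##...
.#..#..
###.#..
##>....
gen 30: .##....
.......
..##...
.#..#..
##^.#..
##.....
gen 31: .##....
.......
..##...
.#..#..
#<..#..
##.....
gen 32: .##....
.......
..##...
.#..#..
#...#..
#v.....
gen 33: .##....
.......
..##...
.#..#..
#...#..
#.>....
gen 34: .#v....
.......
..##...
.#..#..
#...#..
#.#....
gen 35: .#.>...
.......
..##...
.#..#..
#...#..
#.#....
gen 36: .#.#...
...v...
..##...
.#..#..
#...#..
#.#....
gen 37: .#.#...
..<#...
..##...
.#..#..
#...#..
#.#....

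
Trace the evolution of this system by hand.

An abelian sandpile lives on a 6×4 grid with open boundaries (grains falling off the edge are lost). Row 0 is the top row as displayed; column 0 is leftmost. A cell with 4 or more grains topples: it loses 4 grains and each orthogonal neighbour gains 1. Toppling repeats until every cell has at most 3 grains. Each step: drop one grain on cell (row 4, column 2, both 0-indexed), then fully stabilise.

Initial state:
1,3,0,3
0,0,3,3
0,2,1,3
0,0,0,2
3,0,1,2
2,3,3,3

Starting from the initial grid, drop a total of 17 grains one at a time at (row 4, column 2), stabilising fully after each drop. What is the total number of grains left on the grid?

36

k=0  1,3,0,3
0,0,3,3
0,2,1,3
0,0,0,2
3,0,1,2
2,3,3,3
k=1  1,3,0,3
0,0,3,3
0,2,1,3
0,0,0,2
3,0,2,2
2,3,3,3
k=2  1,3,0,3
0,0,3,3
0,2,1,3
0,0,0,2
3,0,3,2
2,3,3,3
k=3  1,3,0,3
0,0,3,3
0,2,1,3
0,0,1,3
3,2,2,0
3,0,2,1
k=4  1,3,0,3
0,0,3,3
0,2,1,3
0,0,1,3
3,2,3,0
3,0,2,1
k=5  1,3,0,3
0,0,3,3
0,2,1,3
0,0,2,3
3,3,0,1
3,0,3,1
k=6  1,3,0,3
0,0,3,3
0,2,1,3
0,0,2,3
3,3,1,1
3,0,3,1
k=7  1,3,0,3
0,0,3,3
0,2,1,3
0,0,2,3
3,3,2,1
3,0,3,1
k=8  1,3,0,3
0,0,3,3
0,2,1,3
0,0,2,3
3,3,3,1
3,0,3,1
k=9  1,3,0,3
0,0,3,3
0,2,1,3
1,1,3,3
1,1,2,2
0,3,0,2
k=10  1,3,0,3
0,0,3,3
0,2,1,3
1,1,3,3
1,1,3,2
0,3,0,2
k=11  1,3,2,0
0,1,1,2
0,3,0,2
1,2,2,2
1,2,2,0
0,3,1,3
k=12  1,3,2,0
0,1,1,2
0,3,0,2
1,2,2,2
1,2,3,0
0,3,1,3
k=13  1,3,2,0
0,1,1,2
0,3,0,2
1,2,3,2
1,3,0,1
0,3,2,3
k=14  1,3,2,0
0,1,1,2
0,3,0,2
1,2,3,2
1,3,1,1
0,3,2,3
k=15  1,3,2,0
0,1,1,2
0,3,0,2
1,2,3,2
1,3,2,1
0,3,2,3
k=16  1,3,2,0
0,1,1,2
0,3,0,2
1,2,3,2
1,3,3,1
0,3,2,3
k=17  1,3,2,0
0,2,1,2
1,0,2,2
2,1,1,3
2,2,3,3
1,1,1,0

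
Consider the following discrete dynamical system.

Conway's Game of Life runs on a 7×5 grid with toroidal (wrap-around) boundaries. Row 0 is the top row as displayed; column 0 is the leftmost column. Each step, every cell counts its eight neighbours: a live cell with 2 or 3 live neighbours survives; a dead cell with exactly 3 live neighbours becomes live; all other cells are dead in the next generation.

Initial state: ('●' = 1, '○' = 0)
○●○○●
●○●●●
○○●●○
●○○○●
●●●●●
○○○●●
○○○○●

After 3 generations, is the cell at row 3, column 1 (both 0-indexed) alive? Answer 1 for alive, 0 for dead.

1

t=0: ○●○○●
●○●●●
○○●●○
●○○○●
●●●●●
○○○●●
○○○○●
t=1: ○●●○○
●○○○○
○○●○○
○○○○○
○●●○○
○●○○○
○○○○●
t=2: ●●○○○
○○●○○
○○○○○
○●●○○
○●●○○
●●●○○
●●●○○
t=3: ●○○○○
○●○○○
○●●○○
○●●○○
○○○●○
○○○●○
○○○○●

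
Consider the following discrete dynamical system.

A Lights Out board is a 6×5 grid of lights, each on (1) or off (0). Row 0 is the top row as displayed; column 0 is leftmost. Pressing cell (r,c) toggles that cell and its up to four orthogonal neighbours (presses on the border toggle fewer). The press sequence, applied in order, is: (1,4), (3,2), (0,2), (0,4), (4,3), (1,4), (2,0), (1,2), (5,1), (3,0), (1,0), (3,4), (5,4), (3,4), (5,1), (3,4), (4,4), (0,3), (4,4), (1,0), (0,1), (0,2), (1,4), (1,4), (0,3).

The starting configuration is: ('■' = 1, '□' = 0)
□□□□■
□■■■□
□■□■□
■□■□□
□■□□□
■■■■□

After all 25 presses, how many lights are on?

20

0) □□□□■
□■■■□
□■□■□
■□■□□
□■□□□
■■■■□
1) □□□□□
□■■□■
□■□■■
■□■□□
□■□□□
■■■■□
2) □□□□□
□■■□■
□■■■■
■■□■□
□■■□□
■■■■□
3) □■■■□
□■□□■
□■■■■
■■□■□
□■■□□
■■■■□
4) □■■□■
□■□□□
□■■■■
■■□■□
□■■□□
■■■■□
5) □■■□■
□■□□□
□■■■■
■■□□□
□■□■■
■■■□□
6) □■■□□
□■□■■
□■■■□
■■□□□
□■□■■
■■■□□
7) □■■□□
■■□■■
■□■■□
□■□□□
□■□■■
■■■□□
8) □■□□□
■□■□■
■□□■□
□■□□□
□■□■■
■■■□□
9) □■□□□
■□■□■
■□□■□
□■□□□
□□□■■
□□□□□
10) □■□□□
■□■□■
□□□■□
■□□□□
■□□■■
□□□□□
11) ■■□□□
□■■□■
■□□■□
■□□□□
■□□■■
□□□□□
12) ■■□□□
□■■□■
■□□■■
■□□■■
■□□■□
□□□□□
13) ■■□□□
□■■□■
■□□■■
■□□■■
■□□■■
□□□■■
14) ■■□□□
□■■□■
■□□■□
■□□□□
■□□■□
□□□■■
15) ■■□□□
□■■□■
■□□■□
■□□□□
■■□■□
■■■■■
16) ■■□□□
□■■□■
■□□■■
■□□■■
■■□■■
■■■■■
17) ■■□□□
□■■□■
■□□■■
■□□■□
■■□□□
■■■■□
18) ■■■■■
□■■■■
■□□■■
■□□■□
■■□□□
■■■■□
19) ■■■■■
□■■■■
■□□■■
■□□■■
■■□■■
■■■■■
20) □■■■■
■□■■■
□□□■■
■□□■■
■■□■■
■■■■■
21) ■□□■■
■■■■■
□□□■■
■□□■■
■■□■■
■■■■■
22) ■■■□■
■■□■■
□□□■■
■□□■■
■■□■■
■■■■■
23) ■■■□□
■■□□□
□□□■□
■□□■■
■■□■■
■■■■■
24) ■■■□■
■■□■■
□□□■■
■□□■■
■■□■■
■■■■■
25) ■■□■□
■■□□■
□□□■■
■□□■■
■■□■■
■■■■■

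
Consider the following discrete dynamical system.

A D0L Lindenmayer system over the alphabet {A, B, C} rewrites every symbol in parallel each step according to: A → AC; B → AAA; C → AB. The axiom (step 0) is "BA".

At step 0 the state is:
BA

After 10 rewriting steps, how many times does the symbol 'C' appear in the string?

1180

t=0: BA
t=1: AAAAC
t=2: ACACACACAB
t=3: ACABACABACABACABACAAA
t=4: ACABACAAAACABACAAAACABACAAAACABACAAAACABACACAC
t=5: ACABACAAAACABACACACACABACAAAACABACACACACABACAAAACABACACACACABACAAAACABACACACACABACAAAACABACABACAB
t=6: ACABACAAAACABACACACACABACAAAACABACABACABACABACAAAACABACACA…ACABACABACABACABACAAAACABACACACACABACAAAACABACAAAACABACAAA  (len 206)
t=7: ACABACAAAACABACACACACABACAAAACABACABACABACABACAAAACABACACA…BACABACAAAACABACACACACABACAAAACABACACACACABACAAAACABACACAC  (len 441)
t=8: ACABACAAAACABACACACACABACAAAACABACABACABACABACAAAACABACACA…BACAAAACABACABACABACABACAAAACABACACACACABACAAAACABACABACAB  (len 938)
t=9: ACABACAAAACABACACACACABACAAAACABACABACABACABACAAAACABACACA…ACABACABACABACABACAAAACABACACACACABACAAAACABACAAAACABACAAA  (len 1997)
t=10: ACABACAAAACABACACACACABACAAAACABACABACABACABACAAAACABACACA…BACABACAAAACABACACACACABACAAAACABACACACACABACAAAACABACACAC  (len 4258)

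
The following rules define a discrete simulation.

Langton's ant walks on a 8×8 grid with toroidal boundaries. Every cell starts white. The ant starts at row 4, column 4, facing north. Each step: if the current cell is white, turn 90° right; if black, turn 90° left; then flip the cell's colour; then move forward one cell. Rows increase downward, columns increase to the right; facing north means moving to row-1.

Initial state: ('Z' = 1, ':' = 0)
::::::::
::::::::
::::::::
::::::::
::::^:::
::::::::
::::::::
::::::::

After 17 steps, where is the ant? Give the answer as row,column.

step 0: ::::::::
::::::::
::::::::
::::::::
::::^:::
::::::::
::::::::
::::::::
step 1: ::::::::
::::::::
::::::::
::::::::
::::Z>::
::::::::
::::::::
::::::::
step 2: ::::::::
::::::::
::::::::
::::::::
::::ZZ::
:::::v::
::::::::
::::::::
step 3: ::::::::
::::::::
::::::::
::::::::
::::ZZ::
::::<Z::
::::::::
::::::::
step 4: ::::::::
::::::::
::::::::
::::::::
::::^Z::
::::ZZ::
::::::::
::::::::
step 5: ::::::::
::::::::
::::::::
::::::::
:::<:Z::
::::ZZ::
::::::::
::::::::
step 6: ::::::::
::::::::
::::::::
:::^::::
:::Z:Z::
::::ZZ::
::::::::
::::::::
step 7: ::::::::
::::::::
::::::::
:::Z>:::
:::Z:Z::
::::ZZ::
::::::::
::::::::
step 8: ::::::::
::::::::
::::::::
:::ZZ:::
:::ZvZ::
::::ZZ::
::::::::
::::::::
step 9: ::::::::
::::::::
::::::::
:::ZZ:::
:::<ZZ::
::::ZZ::
::::::::
::::::::
step 10: ::::::::
::::::::
::::::::
:::ZZ:::
::::ZZ::
:::vZZ::
::::::::
::::::::
step 11: ::::::::
::::::::
::::::::
:::ZZ:::
::::ZZ::
::<ZZZ::
::::::::
::::::::
step 12: ::::::::
::::::::
::::::::
:::ZZ:::
::^:ZZ::
::ZZZZ::
::::::::
::::::::
step 13: ::::::::
::::::::
::::::::
:::ZZ:::
::Z>ZZ::
::ZZZZ::
::::::::
::::::::
step 14: ::::::::
::::::::
::::::::
:::ZZ:::
::ZZZZ::
::ZvZZ::
::::::::
::::::::
step 15: ::::::::
::::::::
::::::::
:::ZZ:::
::ZZZZ::
::Z:>Z::
::::::::
::::::::
step 16: ::::::::
::::::::
::::::::
:::ZZ:::
::ZZ^Z::
::Z::Z::
::::::::
::::::::
step 17: ::::::::
::::::::
::::::::
:::ZZ:::
::Z<:Z::
::Z::Z::
::::::::
::::::::

4,3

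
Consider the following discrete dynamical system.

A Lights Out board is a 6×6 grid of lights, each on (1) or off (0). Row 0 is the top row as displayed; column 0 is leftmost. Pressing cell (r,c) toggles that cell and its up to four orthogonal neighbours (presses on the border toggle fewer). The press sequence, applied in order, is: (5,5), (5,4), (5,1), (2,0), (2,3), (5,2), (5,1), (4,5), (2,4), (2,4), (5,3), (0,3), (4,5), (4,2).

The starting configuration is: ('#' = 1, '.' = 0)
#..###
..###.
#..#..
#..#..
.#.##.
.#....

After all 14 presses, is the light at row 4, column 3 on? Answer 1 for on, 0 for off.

0) #..###
..###.
#..#..
#..#..
.#.##.
.#....
1) #..###
..###.
#..#..
#..#..
.#.###
.#..##
2) #..###
..###.
#..#..
#..#..
.#.#.#
.#.#..
3) #..###
..###.
#..#..
#..#..
...#.#
#.##..
4) #..###
#.###.
.#.#..
...#..
...#.#
#.##..
5) #..###
#.#.#.
.##.#.
......
...#.#
#.##..
6) #..###
#.#.#.
.##.#.
......
..##.#
##....
7) #..###
#.#.#.
.##.#.
......
.###.#
..#...
8) #..###
#.#.#.
.##.#.
.....#
.####.
..#..#
9) #..###
#.#...
.###.#
....##
.####.
..#..#
10) #..###
#.#.#.
.##.#.
.....#
.####.
..#..#
11) #..###
#.#.#.
.##.#.
.....#
.##.#.
...###
12) #.#..#
#.###.
.##.#.
.....#
.##.#.
...###
13) #.#..#
#.###.
.##.#.
......
.##..#
...##.
14) #.#..#
#.###.
.##.#.
..#...
...#.#
..###.

1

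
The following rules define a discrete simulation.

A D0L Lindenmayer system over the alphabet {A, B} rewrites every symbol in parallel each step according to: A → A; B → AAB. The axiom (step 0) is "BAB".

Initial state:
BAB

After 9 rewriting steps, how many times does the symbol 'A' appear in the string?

37

gen 0: BAB
gen 1: AABAAAB
gen 2: AAAABAAAAAB
gen 3: AAAAAABAAAAAAAB
gen 4: AAAAAAAABAAAAAAAAAB
gen 5: AAAAAAAAAABAAAAAAAAAAAB
gen 6: AAAAAAAAAAAABAAAAAAAAAAAAAB
gen 7: AAAAAAAAAAAAAABAAAAAAAAAAAAAAAB
gen 8: AAAAAAAAAAAAAAAABAAAAAAAAAAAAAAAAAB
gen 9: AAAAAAAAAAAAAAAAAABAAAAAAAAAAAAAAAAAAAB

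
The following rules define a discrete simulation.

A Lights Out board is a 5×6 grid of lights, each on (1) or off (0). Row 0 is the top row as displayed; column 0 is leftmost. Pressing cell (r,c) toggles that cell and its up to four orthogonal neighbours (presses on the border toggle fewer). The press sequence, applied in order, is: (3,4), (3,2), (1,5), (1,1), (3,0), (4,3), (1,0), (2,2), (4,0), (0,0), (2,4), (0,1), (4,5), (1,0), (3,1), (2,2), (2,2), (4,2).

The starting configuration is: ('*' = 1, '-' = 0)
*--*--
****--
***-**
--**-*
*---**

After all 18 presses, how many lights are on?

20

step 0: *--*--
****--
***-**
--**-*
*---**
step 1: *--*--
****--
***--*
--*-*-
*----*
step 2: *--*--
****--
**---*
-*-**-
*-*--*
step 3: *--*-*
******
**----
-*-**-
*-*--*
step 4: **-*-*
---***
*-----
-*-**-
*-*--*
step 5: **-*-*
---***
------
*--**-
--*--*
step 6: **-*-*
---***
------
*---*-
---***
step 7: -*-*-*
**-***
*-----
*---*-
---***
step 8: -*-*-*
******
****--
*-*-*-
---***
step 9: -*-*-*
******
****--
--*-*-
**-***
step 10: *--*-*
-*****
****--
--*-*-
**-***
step 11: *--*-*
-***-*
***-**
--*---
**-***
step 12: -***-*
--**-*
***-**
--*---
**-***
step 13: -***-*
--**-*
***-**
--*--*
**-*--
step 14: ****-*
****-*
-**-**
--*--*
**-*--
step 15: ****-*
****-*
--*-**
**---*
*--*--
step 16: ****-*
**-*-*
-*-***
***--*
*--*--
step 17: ****-*
****-*
--*-**
**---*
*--*--
step 18: ****-*
****-*
--*-**
***--*
***---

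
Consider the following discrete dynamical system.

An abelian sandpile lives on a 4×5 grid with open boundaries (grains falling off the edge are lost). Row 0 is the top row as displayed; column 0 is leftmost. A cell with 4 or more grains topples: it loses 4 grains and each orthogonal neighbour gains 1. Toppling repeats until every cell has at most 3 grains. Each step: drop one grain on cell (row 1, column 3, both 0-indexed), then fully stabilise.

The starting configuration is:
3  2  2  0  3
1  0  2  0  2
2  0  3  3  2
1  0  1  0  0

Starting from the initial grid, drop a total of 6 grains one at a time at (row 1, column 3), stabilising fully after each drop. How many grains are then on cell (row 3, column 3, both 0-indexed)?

k=0  3  2  2  0  3
1  0  2  0  2
2  0  3  3  2
1  0  1  0  0
k=1  3  2  2  0  3
1  0  2  1  2
2  0  3  3  2
1  0  1  0  0
k=2  3  2  2  0  3
1  0  2  2  2
2  0  3  3  2
1  0  1  0  0
k=3  3  2  2  0  3
1  0  2  3  2
2  0  3  3  2
1  0  1  0  0
k=4  3  2  3  1  3
1  1  0  2  3
2  1  1  1  3
1  0  2  1  0
k=5  3  2  3  1  3
1  1  0  3  3
2  1  1  1  3
1  0  2  1  0
k=6  3  2  3  3  0
1  1  1  1  2
2  1  1  3  0
1  0  2  1  1

1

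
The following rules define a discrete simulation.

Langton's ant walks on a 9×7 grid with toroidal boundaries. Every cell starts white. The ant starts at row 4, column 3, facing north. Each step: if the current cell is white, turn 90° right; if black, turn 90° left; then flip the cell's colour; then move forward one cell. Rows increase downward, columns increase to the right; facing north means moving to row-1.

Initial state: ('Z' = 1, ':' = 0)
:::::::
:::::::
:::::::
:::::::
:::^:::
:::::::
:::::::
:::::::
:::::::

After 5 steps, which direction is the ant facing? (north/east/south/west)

step 0: :::::::
:::::::
:::::::
:::::::
:::^:::
:::::::
:::::::
:::::::
:::::::
step 1: :::::::
:::::::
:::::::
:::::::
:::Z>::
:::::::
:::::::
:::::::
:::::::
step 2: :::::::
:::::::
:::::::
:::::::
:::ZZ::
::::v::
:::::::
:::::::
:::::::
step 3: :::::::
:::::::
:::::::
:::::::
:::ZZ::
:::<Z::
:::::::
:::::::
:::::::
step 4: :::::::
:::::::
:::::::
:::::::
:::^Z::
:::ZZ::
:::::::
:::::::
:::::::
step 5: :::::::
:::::::
:::::::
:::::::
::<:Z::
:::ZZ::
:::::::
:::::::
:::::::

west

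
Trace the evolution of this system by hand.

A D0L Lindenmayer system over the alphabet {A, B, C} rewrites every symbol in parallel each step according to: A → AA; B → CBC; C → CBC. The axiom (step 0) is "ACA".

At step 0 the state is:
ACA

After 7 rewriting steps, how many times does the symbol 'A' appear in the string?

256

gen 0: ACA
gen 1: AACBCAA
gen 2: AAAACBCCBCCBCAAAA
gen 3: AAAAAAAACBCCBCCBCCBCCBCCBCCBCCBCCBCAAAAAAAA
gen 4: AAAAAAAAAAAAAAAACBCCBCCBCCBCCBCCBCCBCCBCCBCCBCCBCCBCCBCCBCCBCCBCCBCCBCCBCCBCCBCCBCCBCCBCCBCCBCCBCAAAAAAAAAAAAAAAA
gen 5: AAAAAAAAAAAAAAAAAAAAAAAAAAAAAAAACBCCBCCBCCBCCBCCBCCBCCBCCB…BCCBCCBCCBCCBCCBCCBCCBCCBCAAAAAAAAAAAAAAAAAAAAAAAAAAAAAAAA  (len 307)
gen 6: AAAAAAAAAAAAAAAAAAAAAAAAAAAAAAAAAAAAAAAAAAAAAAAAAAAAAAAAAA…AAAAAAAAAAAAAAAAAAAAAAAAAAAAAAAAAAAAAAAAAAAAAAAAAAAAAAAAAA  (len 857)
gen 7: AAAAAAAAAAAAAAAAAAAAAAAAAAAAAAAAAAAAAAAAAAAAAAAAAAAAAAAAAA…AAAAAAAAAAAAAAAAAAAAAAAAAAAAAAAAAAAAAAAAAAAAAAAAAAAAAAAAAA  (len 2443)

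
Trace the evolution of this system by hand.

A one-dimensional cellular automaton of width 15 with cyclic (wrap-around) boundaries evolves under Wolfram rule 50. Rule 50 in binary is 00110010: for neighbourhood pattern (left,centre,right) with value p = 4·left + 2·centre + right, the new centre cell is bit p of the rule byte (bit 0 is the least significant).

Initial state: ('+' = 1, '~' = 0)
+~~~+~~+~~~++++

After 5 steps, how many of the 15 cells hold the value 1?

t=0: +~~~+~~+~~~++++
t=1: ~+~+~++~+~+~~~~
t=2: +~+~+~~+~+~+~~~
t=3: ~+~+~++~+~+~+~+
t=4: +~+~+~~+~+~+~+~
t=5: ~+~+~++~+~+~+~+

8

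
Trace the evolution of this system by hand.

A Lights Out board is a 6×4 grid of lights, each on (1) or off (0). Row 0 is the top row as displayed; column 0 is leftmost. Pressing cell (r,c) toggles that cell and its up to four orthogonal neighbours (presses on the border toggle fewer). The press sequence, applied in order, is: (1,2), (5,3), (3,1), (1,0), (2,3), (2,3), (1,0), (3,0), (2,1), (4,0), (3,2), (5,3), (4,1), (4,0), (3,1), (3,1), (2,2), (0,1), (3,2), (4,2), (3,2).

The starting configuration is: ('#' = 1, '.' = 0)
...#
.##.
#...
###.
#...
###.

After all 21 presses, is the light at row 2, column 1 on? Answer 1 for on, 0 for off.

k=0  ...#
.##.
#...
###.
#...
###.
k=1  ..##
...#
#.#.
###.
#...
###.
k=2  ..##
...#
#.#.
###.
#..#
##.#
k=3  ..##
...#
###.
....
##.#
##.#
k=4  #.##
##.#
.##.
....
##.#
##.#
k=5  #.##
##..
.#.#
...#
##.#
##.#
k=6  #.##
##.#
.##.
....
##.#
##.#
k=7  ..##
...#
###.
....
##.#
##.#
k=8  ..##
...#
.##.
##..
.#.#
##.#
k=9  ..##
.#.#
#...
#...
.#.#
##.#
k=10  ..##
.#.#
#...
....
#..#
.#.#
k=11  ..##
.#.#
#.#.
.###
#.##
.#.#
k=12  ..##
.#.#
#.#.
.###
#.#.
.##.
k=13  ..##
.#.#
#.#.
..##
.#..
..#.
k=14  ..##
.#.#
#.#.
#.##
#...
#.#.
k=15  ..##
.#.#
###.
.#.#
##..
#.#.
k=16  ..##
.#.#
#.#.
#.##
#...
#.#.
k=17  ..##
.###
##.#
#..#
#...
#.#.
k=18  ##.#
..##
##.#
#..#
#...
#.#.
k=19  ##.#
..##
####
###.
#.#.
#.#.
k=20  ##.#
..##
####
##..
##.#
#...
k=21  ##.#
..##
##.#
#.##
####
#...

1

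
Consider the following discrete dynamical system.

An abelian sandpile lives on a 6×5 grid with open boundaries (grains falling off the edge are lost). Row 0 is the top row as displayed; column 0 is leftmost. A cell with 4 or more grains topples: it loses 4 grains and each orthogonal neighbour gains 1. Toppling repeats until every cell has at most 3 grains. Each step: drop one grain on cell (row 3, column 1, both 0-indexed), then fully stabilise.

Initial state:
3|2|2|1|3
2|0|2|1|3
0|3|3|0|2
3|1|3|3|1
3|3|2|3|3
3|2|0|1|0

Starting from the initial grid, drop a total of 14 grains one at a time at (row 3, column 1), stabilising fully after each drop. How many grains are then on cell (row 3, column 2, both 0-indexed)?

0) 3|2|2|1|3
2|0|2|1|3
0|3|3|0|2
3|1|3|3|1
3|3|2|3|3
3|2|0|1|0
1) 3|2|2|1|3
2|0|2|1|3
0|3|3|0|2
3|2|3|3|1
3|3|2|3|3
3|2|0|1|0
2) 3|2|2|1|3
2|0|2|1|3
0|3|3|0|2
3|3|3|3|1
3|3|2|3|3
3|2|0|1|0
3) 3|2|2|1|3
2|1|3|1|3
2|2|2|2|2
2|2|0|2|3
3|0|3|2|0
1|1|2|2|1
4) 3|2|2|1|3
2|1|3|1|3
2|2|2|2|2
2|3|0|2|3
3|0|3|2|0
1|1|2|2|1
5) 3|2|2|1|3
2|1|3|1|3
2|3|2|2|2
3|0|1|2|3
3|1|3|2|0
1|1|2|2|1
6) 3|2|2|1|3
2|1|3|1|3
2|3|2|2|2
3|1|1|2|3
3|1|3|2|0
1|1|2|2|1
7) 3|2|2|1|3
2|1|3|1|3
2|3|2|2|2
3|2|1|2|3
3|1|3|2|0
1|1|2|2|1
8) 3|2|2|1|3
2|1|3|1|3
2|3|2|2|2
3|3|1|2|3
3|1|3|2|0
1|1|2|2|1
9) 3|2|2|1|3
3|2|3|1|3
0|1|3|2|2
2|2|2|2|3
0|3|3|2|0
2|1|2|2|1
10) 3|2|2|1|3
3|2|3|1|3
0|1|3|2|2
2|3|2|2|3
0|3|3|2|0
2|1|2|2|1
11) 3|2|3|1|3
3|3|0|2|3
0|3|1|3|2
3|2|1|3|3
1|1|1|3|0
2|2|3|2|1
12) 3|2|3|1|3
3|3|0|2|3
0|3|1|3|2
3|3|1|3|3
1|1|1|3|0
2|2|3|2|1
13) 1|1|0|2|3
1|2|2|2|3
3|1|2|3|2
0|2|2|3|3
2|2|1|3|0
2|2|3|2|1
14) 1|1|0|2|3
1|2|2|2|3
3|1|2|3|2
0|3|2|3|3
2|2|1|3|0
2|2|3|2|1

2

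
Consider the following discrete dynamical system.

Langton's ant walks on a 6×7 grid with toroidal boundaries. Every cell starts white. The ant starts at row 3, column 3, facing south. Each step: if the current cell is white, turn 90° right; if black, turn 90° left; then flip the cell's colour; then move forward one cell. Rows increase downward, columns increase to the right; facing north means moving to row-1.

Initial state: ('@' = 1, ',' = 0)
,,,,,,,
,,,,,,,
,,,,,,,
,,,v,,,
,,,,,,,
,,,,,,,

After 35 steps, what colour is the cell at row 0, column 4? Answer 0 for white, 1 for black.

step 0: ,,,,,,,
,,,,,,,
,,,,,,,
,,,v,,,
,,,,,,,
,,,,,,,
step 1: ,,,,,,,
,,,,,,,
,,,,,,,
,,<@,,,
,,,,,,,
,,,,,,,
step 2: ,,,,,,,
,,,,,,,
,,^,,,,
,,@@,,,
,,,,,,,
,,,,,,,
step 3: ,,,,,,,
,,,,,,,
,,@>,,,
,,@@,,,
,,,,,,,
,,,,,,,
step 4: ,,,,,,,
,,,,,,,
,,@@,,,
,,@v,,,
,,,,,,,
,,,,,,,
step 5: ,,,,,,,
,,,,,,,
,,@@,,,
,,@,>,,
,,,,,,,
,,,,,,,
step 6: ,,,,,,,
,,,,,,,
,,@@,,,
,,@,@,,
,,,,v,,
,,,,,,,
step 7: ,,,,,,,
,,,,,,,
,,@@,,,
,,@,@,,
,,,<@,,
,,,,,,,
step 8: ,,,,,,,
,,,,,,,
,,@@,,,
,,@^@,,
,,,@@,,
,,,,,,,
step 9: ,,,,,,,
,,,,,,,
,,@@,,,
,,@@>,,
,,,@@,,
,,,,,,,
step 10: ,,,,,,,
,,,,,,,
,,@@^,,
,,@@,,,
,,,@@,,
,,,,,,,
step 11: ,,,,,,,
,,,,,,,
,,@@@>,
,,@@,,,
,,,@@,,
,,,,,,,
step 12: ,,,,,,,
,,,,,,,
,,@@@@,
,,@@,v,
,,,@@,,
,,,,,,,
step 13: ,,,,,,,
,,,,,,,
,,@@@@,
,,@@<@,
,,,@@,,
,,,,,,,
step 14: ,,,,,,,
,,,,,,,
,,@@^@,
,,@@@@,
,,,@@,,
,,,,,,,
step 15: ,,,,,,,
,,,,,,,
,,@<,@,
,,@@@@,
,,,@@,,
,,,,,,,
step 16: ,,,,,,,
,,,,,,,
,,@,,@,
,,@v@@,
,,,@@,,
,,,,,,,
step 17: ,,,,,,,
,,,,,,,
,,@,,@,
,,@,>@,
,,,@@,,
,,,,,,,
step 18: ,,,,,,,
,,,,,,,
,,@,^@,
,,@,,@,
,,,@@,,
,,,,,,,
step 19: ,,,,,,,
,,,,,,,
,,@,@>,
,,@,,@,
,,,@@,,
,,,,,,,
step 20: ,,,,,,,
,,,,,^,
,,@,@,,
,,@,,@,
,,,@@,,
,,,,,,,
step 21: ,,,,,,,
,,,,,@>
,,@,@,,
,,@,,@,
,,,@@,,
,,,,,,,
step 22: ,,,,,,,
,,,,,@@
,,@,@,v
,,@,,@,
,,,@@,,
,,,,,,,
step 23: ,,,,,,,
,,,,,@@
,,@,@<@
,,@,,@,
,,,@@,,
,,,,,,,
step 24: ,,,,,,,
,,,,,^@
,,@,@@@
,,@,,@,
,,,@@,,
,,,,,,,
step 25: ,,,,,,,
,,,,<,@
,,@,@@@
,,@,,@,
,,,@@,,
,,,,,,,
step 26: ,,,,^,,
,,,,@,@
,,@,@@@
,,@,,@,
,,,@@,,
,,,,,,,
step 27: ,,,,@>,
,,,,@,@
,,@,@@@
,,@,,@,
,,,@@,,
,,,,,,,
step 28: ,,,,@@,
,,,,@v@
,,@,@@@
,,@,,@,
,,,@@,,
,,,,,,,
step 29: ,,,,@@,
,,,,<@@
,,@,@@@
,,@,,@,
,,,@@,,
,,,,,,,
step 30: ,,,,@@,
,,,,,@@
,,@,v@@
,,@,,@,
,,,@@,,
,,,,,,,
step 31: ,,,,@@,
,,,,,@@
,,@,,>@
,,@,,@,
,,,@@,,
,,,,,,,
step 32: ,,,,@@,
,,,,,^@
,,@,,,@
,,@,,@,
,,,@@,,
,,,,,,,
step 33: ,,,,@@,
,,,,<,@
,,@,,,@
,,@,,@,
,,,@@,,
,,,,,,,
step 34: ,,,,^@,
,,,,@,@
,,@,,,@
,,@,,@,
,,,@@,,
,,,,,,,
step 35: ,,,<,@,
,,,,@,@
,,@,,,@
,,@,,@,
,,,@@,,
,,,,,,,

0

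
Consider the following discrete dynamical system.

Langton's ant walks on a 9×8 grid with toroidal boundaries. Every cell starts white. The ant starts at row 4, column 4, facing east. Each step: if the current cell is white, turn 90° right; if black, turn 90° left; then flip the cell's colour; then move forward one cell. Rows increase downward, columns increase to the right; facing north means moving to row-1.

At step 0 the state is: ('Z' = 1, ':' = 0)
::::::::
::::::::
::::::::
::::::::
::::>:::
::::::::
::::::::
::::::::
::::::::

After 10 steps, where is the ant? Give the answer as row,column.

[0] ::::::::
::::::::
::::::::
::::::::
::::>:::
::::::::
::::::::
::::::::
::::::::
[1] ::::::::
::::::::
::::::::
::::::::
::::Z:::
::::v:::
::::::::
::::::::
::::::::
[2] ::::::::
::::::::
::::::::
::::::::
::::Z:::
:::<Z:::
::::::::
::::::::
::::::::
[3] ::::::::
::::::::
::::::::
::::::::
:::^Z:::
:::ZZ:::
::::::::
::::::::
::::::::
[4] ::::::::
::::::::
::::::::
::::::::
:::Z>:::
:::ZZ:::
::::::::
::::::::
::::::::
[5] ::::::::
::::::::
::::::::
::::^:::
:::Z::::
:::ZZ:::
::::::::
::::::::
::::::::
[6] ::::::::
::::::::
::::::::
::::Z>::
:::Z::::
:::ZZ:::
::::::::
::::::::
::::::::
[7] ::::::::
::::::::
::::::::
::::ZZ::
:::Z:v::
:::ZZ:::
::::::::
::::::::
::::::::
[8] ::::::::
::::::::
::::::::
::::ZZ::
:::Z<Z::
:::ZZ:::
::::::::
::::::::
::::::::
[9] ::::::::
::::::::
::::::::
::::^Z::
:::ZZZ::
:::ZZ:::
::::::::
::::::::
::::::::
[10] ::::::::
::::::::
::::::::
:::<:Z::
:::ZZZ::
:::ZZ:::
::::::::
::::::::
::::::::

3,3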